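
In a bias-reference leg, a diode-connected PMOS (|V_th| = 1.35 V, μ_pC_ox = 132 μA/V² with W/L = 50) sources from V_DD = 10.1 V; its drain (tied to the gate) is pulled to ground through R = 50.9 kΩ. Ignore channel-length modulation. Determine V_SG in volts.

V_SG = 1.58 V

With gate tied to drain, V_SG = V_SD ≥ V_SG − |V_th|, so the device is in saturation.
k_p = μ_pC_ox · (W/L) = 6.6 mA/V².
KCL at the drain: ½ k_p (V_SG − |V_th|)² = (V_DD − V_SG)/R.
Let x = V_SG − 1.35. Then 168 x² + x − 8.75 = 0, giving x = 0.225 V (positive root), so V_SG = 1.58 V.
I_D = (V_DD − V_SG)/R = (10.1 − 1.58) / 50.9 = 0.167 mA.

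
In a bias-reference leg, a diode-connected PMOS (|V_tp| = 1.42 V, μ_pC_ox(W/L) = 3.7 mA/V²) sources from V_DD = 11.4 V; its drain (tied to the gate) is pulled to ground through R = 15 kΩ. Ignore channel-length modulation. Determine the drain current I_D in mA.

With gate tied to drain, V_SG = V_SD ≥ V_SG − |V_tp|, so the device is in saturation.
KCL at the drain: ½ k_p (V_SG − |V_tp|)² = (V_DD − V_SG)/R.
Let x = V_SG − 1.42. Then 27.8 x² + x − 9.98 = 0, giving x = 0.582 V (positive root), so V_SG = 2 V.
I_D = (V_DD − V_SG)/R = (11.4 − 2) / 15 = 0.627 mA.

I_D = 0.627 mA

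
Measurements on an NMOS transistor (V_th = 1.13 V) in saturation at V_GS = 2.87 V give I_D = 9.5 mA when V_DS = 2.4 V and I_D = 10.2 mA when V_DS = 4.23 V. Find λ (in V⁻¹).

λ = 0.0446 V⁻¹

With V_GS fixed, I_D ∝ (1 + λ V_DS) in saturation, so I_D2/I_D1 = (1 + λ V_DS2)/(1 + λ V_DS1).
10.2/9.5 = 1.074 = (1 + 4.23 λ)/(1 + 2.4 λ).
Solving: λ (I_D1 V_DS2 − I_D2 V_DS1) = I_D2 − I_D1, so λ = (10.2 − 9.5) / (9.5 × 4.23 − 10.2 × 2.4) = 0.7 / 15.7 = 0.0446 V⁻¹.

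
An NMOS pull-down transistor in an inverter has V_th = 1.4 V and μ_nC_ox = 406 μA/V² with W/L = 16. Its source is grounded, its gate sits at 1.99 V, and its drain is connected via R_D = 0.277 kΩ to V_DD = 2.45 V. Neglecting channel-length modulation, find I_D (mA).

V_GS = V_G = 1.99 V, so V_ov = 1.99 − 1.4 = 0.59 V.
k_n = μ_nC_ox · (W/L) = 6.496 mA/V².
Assume saturation: I_D = ½ k_n V_ov² = 0.5 × 6.496 × 0.59² = 1.13 mA, giving V_DS = V_DD − I_D R_D = 2.45 − 1.13 × 0.277 = 2.14 V.
V_DS = 2.14 V ≥ V_ov = 0.59 V, confirming saturation.

I_D = 1.13 mA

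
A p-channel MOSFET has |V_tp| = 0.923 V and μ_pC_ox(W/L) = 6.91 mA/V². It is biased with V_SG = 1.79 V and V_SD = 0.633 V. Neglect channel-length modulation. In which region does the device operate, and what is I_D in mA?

Triode; I_D = 2.41 mA

V_ov = V_SG − |V_tp| = 1.79 − 0.923 = 0.867 V.
Since V_SD = 0.633 V < V_ov = 0.867 V, the device is in the triode region.
I_D = k_p [V_ov · V_SD − ½ V_SD²] = 6.91 × [0.867 × 0.633 − 0.5 × 0.633²] = 2.41 mA.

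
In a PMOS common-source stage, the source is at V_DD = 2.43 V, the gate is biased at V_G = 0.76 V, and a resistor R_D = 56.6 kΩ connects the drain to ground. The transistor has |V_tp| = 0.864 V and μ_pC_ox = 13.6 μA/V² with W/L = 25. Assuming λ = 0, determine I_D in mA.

I_D = 0.0401 mA

V_SG = V_DD − V_G = 2.43 − 0.76 = 1.67 V, so V_ov = 1.67 − 0.864 = 0.806 V.
k_p = μ_pC_ox · (W/L) = 0.34 mA/V².
Assume saturation: I_D = ½ k_p V_ov² = 0.5 × 0.34 × 0.806² = 0.11 mA, giving V_SD = V_DD − I_D R_D = 2.43 − 0.11 × 56.6 = -3.82 V.
But -3.82 V < V_ov = 0.806 V, so the device is actually in triode.
In triode I_D = k_p[V_ov V_SD − ½ V_SD²] and I_D = (V_DD − V_SD)/R_D. Equating: 9.62 V_SD² − 16.51 V_SD + 2.43 = 0, giving V_SD = 0.163 V (the root below V_ov).
I_D = (2.43 − 0.163) / 56.6 = 0.0401 mA.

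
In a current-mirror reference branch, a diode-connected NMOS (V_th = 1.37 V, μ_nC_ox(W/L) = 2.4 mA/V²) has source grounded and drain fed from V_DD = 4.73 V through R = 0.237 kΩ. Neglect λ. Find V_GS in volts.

With gate tied to drain, V_GS = V_DS ≥ V_GS − V_th, so the device is in saturation.
KCL at the drain: ½ k_n (V_GS − V_th)² = (V_DD − V_GS)/R.
Let x = V_GS − 1.37. Then 0.284 x² + x − 3.36 = 0, giving x = 2.1 V (positive root), so V_GS = 3.47 V.
I_D = (V_DD − V_GS)/R = (4.73 − 3.47) / 0.237 = 5.31 mA.

V_GS = 3.47 V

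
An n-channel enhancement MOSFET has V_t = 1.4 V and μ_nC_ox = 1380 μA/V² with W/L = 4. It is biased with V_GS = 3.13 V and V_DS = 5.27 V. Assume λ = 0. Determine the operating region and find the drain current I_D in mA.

k_n = μ_nC_ox · (W/L) = 5.52 mA/V².
V_ov = V_GS − V_t = 3.13 − 1.4 = 1.73 V.
Since V_DS = 5.27 V ≥ V_ov = 1.73 V, the device is in saturation.
I_D = ½ k_n V_ov² = 0.5 × 5.52 × 1.73² = 8.26 mA.

Saturation; I_D = 8.26 mA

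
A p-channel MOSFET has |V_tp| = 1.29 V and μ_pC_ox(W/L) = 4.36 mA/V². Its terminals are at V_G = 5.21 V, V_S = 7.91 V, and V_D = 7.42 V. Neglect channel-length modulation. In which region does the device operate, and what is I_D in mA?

Triode; I_D = 2.49 mA

V_SG = V_S − V_G = 7.91 − 5.21 = 2.7 V; V_SD = V_S − V_D = 7.91 − 7.42 = 0.49 V.
V_ov = V_SG − |V_tp| = 2.7 − 1.29 = 1.41 V.
Since V_SD = 0.49 V < V_ov = 1.41 V, the device is in the triode region.
I_D = k_p [V_ov · V_SD − ½ V_SD²] = 4.36 × [1.41 × 0.49 − 0.5 × 0.49²] = 2.49 mA.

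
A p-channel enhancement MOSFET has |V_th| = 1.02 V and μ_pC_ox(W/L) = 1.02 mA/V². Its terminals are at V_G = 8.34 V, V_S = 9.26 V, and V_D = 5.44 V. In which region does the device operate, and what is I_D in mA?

V_SG = V_S − V_G = 9.26 − 8.34 = 0.92 V; V_SD = V_S − V_D = 9.26 − 5.44 = 3.82 V.
V_SG = 0.92 V < |V_th| = 1.02 V, so the transistor is in cutoff.

Cutoff; I_D = 0 mA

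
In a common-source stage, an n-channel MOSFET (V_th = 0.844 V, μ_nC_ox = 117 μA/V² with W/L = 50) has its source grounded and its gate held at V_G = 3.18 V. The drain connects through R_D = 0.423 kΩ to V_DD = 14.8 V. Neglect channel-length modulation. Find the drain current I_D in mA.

V_GS = V_G = 3.18 V, so V_ov = 3.18 − 0.844 = 2.34 V.
k_n = μ_nC_ox · (W/L) = 5.85 mA/V².
Assume saturation: I_D = ½ k_n V_ov² = 0.5 × 5.85 × 2.34² = 16 mA, giving V_DS = V_DD − I_D R_D = 14.8 − 16 × 0.423 = 8.05 V.
V_DS = 8.05 V ≥ V_ov = 2.34 V, confirming saturation.

I_D = 16.0 mA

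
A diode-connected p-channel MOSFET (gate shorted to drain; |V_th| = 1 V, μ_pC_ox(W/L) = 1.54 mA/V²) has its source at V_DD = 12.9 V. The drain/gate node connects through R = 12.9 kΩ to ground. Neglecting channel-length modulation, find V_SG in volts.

V_SG = 2.05 V

With gate tied to drain, V_SG = V_SD ≥ V_SG − |V_th|, so the device is in saturation.
KCL at the drain: ½ k_p (V_SG − |V_th|)² = (V_DD − V_SG)/R.
Let x = V_SG − 1. Then 9.93 x² + x − 11.9 = 0, giving x = 1.05 V (positive root), so V_SG = 2.05 V.
I_D = (V_DD − V_SG)/R = (12.9 − 2.05) / 12.9 = 0.841 mA.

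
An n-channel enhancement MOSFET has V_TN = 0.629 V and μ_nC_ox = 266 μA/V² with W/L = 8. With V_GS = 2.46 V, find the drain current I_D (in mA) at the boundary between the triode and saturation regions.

At the boundary V_DS = V_ov = V_GS − V_TN = 2.46 − 0.629 = 1.83 V.
k_n = μ_nC_ox · (W/L) = 2.128 mA/V².
I_D = ½ k_n V_ov² = 0.5 × 2.128 × 1.83² = 3.57 mA.

I_D = 3.57 mA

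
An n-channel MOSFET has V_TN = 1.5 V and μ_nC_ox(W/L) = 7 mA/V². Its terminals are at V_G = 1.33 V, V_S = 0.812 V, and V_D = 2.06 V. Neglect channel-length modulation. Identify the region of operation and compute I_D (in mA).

Cutoff; I_D = 0 mA

V_GS = V_G − V_S = 1.33 − 0.812 = 0.518 V; V_DS = V_D − V_S = 2.06 − 0.812 = 1.25 V.
V_GS = 0.518 V < V_TN = 1.5 V, so the transistor is in cutoff.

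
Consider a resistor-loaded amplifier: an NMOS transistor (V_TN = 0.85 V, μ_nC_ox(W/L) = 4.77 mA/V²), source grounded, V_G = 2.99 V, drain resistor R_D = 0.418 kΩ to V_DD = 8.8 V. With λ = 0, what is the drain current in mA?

I_D = 10.9 mA

V_GS = V_G = 2.99 V, so V_ov = 2.99 − 0.85 = 2.14 V.
Assume saturation: I_D = ½ k_n V_ov² = 0.5 × 4.77 × 2.14² = 10.9 mA, giving V_DS = V_DD − I_D R_D = 8.8 − 10.9 × 0.418 = 4.23 V.
V_DS = 4.23 V ≥ V_ov = 2.14 V, confirming saturation.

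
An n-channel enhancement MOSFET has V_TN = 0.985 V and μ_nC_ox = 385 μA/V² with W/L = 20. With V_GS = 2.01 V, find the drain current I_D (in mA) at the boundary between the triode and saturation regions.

At the boundary V_DS = V_ov = V_GS − V_TN = 2.01 − 0.985 = 1.02 V.
k_n = μ_nC_ox · (W/L) = 7.7 mA/V².
I_D = ½ k_n V_ov² = 0.5 × 7.7 × 1.02² = 4.04 mA.

I_D = 4.04 mA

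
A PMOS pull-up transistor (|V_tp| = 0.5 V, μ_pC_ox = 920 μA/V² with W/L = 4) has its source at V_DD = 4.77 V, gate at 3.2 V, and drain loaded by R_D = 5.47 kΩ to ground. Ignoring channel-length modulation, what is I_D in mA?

V_SG = V_DD − V_G = 4.77 − 3.2 = 1.57 V, so V_ov = 1.57 − 0.5 = 1.07 V.
k_p = μ_pC_ox · (W/L) = 3.68 mA/V².
Assume saturation: I_D = ½ k_p V_ov² = 0.5 × 3.68 × 1.07² = 2.11 mA, giving V_SD = V_DD − I_D R_D = 4.77 − 2.11 × 5.47 = -6.75 V.
But -6.75 V < V_ov = 1.07 V, so the device is actually in triode.
In triode I_D = k_p[V_ov V_SD − ½ V_SD²] and I_D = (V_DD − V_SD)/R_D. Equating: 10.1 V_SD² − 22.54 V_SD + 4.77 = 0, giving V_SD = 0.237 V (the root below V_ov).
I_D = (4.77 − 0.237) / 5.47 = 0.829 mA.

I_D = 0.829 mA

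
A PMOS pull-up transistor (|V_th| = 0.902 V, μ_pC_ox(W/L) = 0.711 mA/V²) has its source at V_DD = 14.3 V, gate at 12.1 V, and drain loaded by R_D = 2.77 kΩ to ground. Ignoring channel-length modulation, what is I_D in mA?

V_SG = V_DD − V_G = 14.3 − 12.1 = 2.2 V, so V_ov = 2.2 − 0.902 = 1.3 V.
Assume saturation: I_D = ½ k_p V_ov² = 0.5 × 0.711 × 1.3² = 0.599 mA, giving V_SD = V_DD − I_D R_D = 14.3 − 0.599 × 2.77 = 12.6 V.
V_SD = 12.6 V ≥ V_ov = 1.3 V, confirming saturation.

I_D = 0.599 mA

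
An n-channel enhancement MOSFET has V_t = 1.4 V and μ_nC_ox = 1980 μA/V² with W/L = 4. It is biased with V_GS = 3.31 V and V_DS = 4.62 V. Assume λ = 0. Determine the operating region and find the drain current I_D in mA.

k_n = μ_nC_ox · (W/L) = 7.92 mA/V².
V_ov = V_GS − V_t = 3.31 − 1.4 = 1.91 V.
Since V_DS = 4.62 V ≥ V_ov = 1.91 V, the device is in saturation.
I_D = ½ k_n V_ov² = 0.5 × 7.92 × 1.91² = 14.4 mA.

Saturation; I_D = 14.4 mA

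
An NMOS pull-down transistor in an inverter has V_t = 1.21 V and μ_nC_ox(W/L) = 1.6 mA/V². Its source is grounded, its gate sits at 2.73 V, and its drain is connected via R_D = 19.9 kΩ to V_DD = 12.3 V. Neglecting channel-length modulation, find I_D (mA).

I_D = 0.604 mA

V_GS = V_G = 2.73 V, so V_ov = 2.73 − 1.21 = 1.52 V.
Assume saturation: I_D = ½ k_n V_ov² = 0.5 × 1.6 × 1.52² = 1.85 mA, giving V_DS = V_DD − I_D R_D = 12.3 − 1.85 × 19.9 = -24.5 V.
But -24.5 V < V_ov = 1.52 V, so the device is actually in triode.
In triode I_D = k_n[V_ov V_DS − ½ V_DS²] and I_D = (V_DD − V_DS)/R_D. Equating: 15.9 V_DS² − 49.4 V_DS + 12.3 = 0, giving V_DS = 0.273 V (the root below V_ov).
I_D = (12.3 − 0.273) / 19.9 = 0.604 mA.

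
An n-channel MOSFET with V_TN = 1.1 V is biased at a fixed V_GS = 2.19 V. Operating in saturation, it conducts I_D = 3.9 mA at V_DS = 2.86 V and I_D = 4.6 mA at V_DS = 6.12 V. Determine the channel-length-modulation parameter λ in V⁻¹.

With V_GS fixed, I_D ∝ (1 + λ V_DS) in saturation, so I_D2/I_D1 = (1 + λ V_DS2)/(1 + λ V_DS1).
4.6/3.9 = 1.179 = (1 + 6.12 λ)/(1 + 2.86 λ).
Solving: λ (I_D1 V_DS2 − I_D2 V_DS1) = I_D2 − I_D1, so λ = (4.6 − 3.9) / (3.9 × 6.12 − 4.6 × 2.86) = 0.7 / 10.7 = 0.0653 V⁻¹.

λ = 0.0653 V⁻¹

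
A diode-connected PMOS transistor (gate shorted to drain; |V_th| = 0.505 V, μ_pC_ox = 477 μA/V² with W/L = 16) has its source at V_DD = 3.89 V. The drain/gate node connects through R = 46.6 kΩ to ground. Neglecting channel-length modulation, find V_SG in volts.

V_SG = 0.640 V

With gate tied to drain, V_SG = V_SD ≥ V_SG − |V_th|, so the device is in saturation.
k_p = μ_pC_ox · (W/L) = 7.632 mA/V².
KCL at the drain: ½ k_p (V_SG − |V_th|)² = (V_DD − V_SG)/R.
Let x = V_SG − 0.505. Then 178 x² + x − 3.385 = 0, giving x = 0.135 V (positive root), so V_SG = 0.64 V.
I_D = (V_DD − V_SG)/R = (3.89 − 0.64) / 46.6 = 0.0697 mA.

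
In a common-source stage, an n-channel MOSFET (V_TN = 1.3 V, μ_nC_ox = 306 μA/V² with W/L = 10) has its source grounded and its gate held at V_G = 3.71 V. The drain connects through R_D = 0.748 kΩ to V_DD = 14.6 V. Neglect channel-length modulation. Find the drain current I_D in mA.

I_D = 8.89 mA

V_GS = V_G = 3.71 V, so V_ov = 3.71 − 1.3 = 2.41 V.
k_n = μ_nC_ox · (W/L) = 3.06 mA/V².
Assume saturation: I_D = ½ k_n V_ov² = 0.5 × 3.06 × 2.41² = 8.89 mA, giving V_DS = V_DD − I_D R_D = 14.6 − 8.89 × 0.748 = 7.95 V.
V_DS = 7.95 V ≥ V_ov = 2.41 V, confirming saturation.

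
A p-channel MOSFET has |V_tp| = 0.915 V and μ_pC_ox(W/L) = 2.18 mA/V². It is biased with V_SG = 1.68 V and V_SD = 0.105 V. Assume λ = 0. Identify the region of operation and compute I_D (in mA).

V_ov = V_SG − |V_tp| = 1.68 − 0.915 = 0.765 V.
Since V_SD = 0.105 V < V_ov = 0.765 V, the device is in the triode region.
I_D = k_p [V_ov · V_SD − ½ V_SD²] = 2.18 × [0.765 × 0.105 − 0.5 × 0.105²] = 0.163 mA.

Triode; I_D = 0.163 mA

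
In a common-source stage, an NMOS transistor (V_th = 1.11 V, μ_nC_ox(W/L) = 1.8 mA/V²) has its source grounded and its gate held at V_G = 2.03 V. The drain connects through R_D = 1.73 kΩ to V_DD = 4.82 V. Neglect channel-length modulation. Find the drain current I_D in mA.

V_GS = V_G = 2.03 V, so V_ov = 2.03 − 1.11 = 0.92 V.
Assume saturation: I_D = ½ k_n V_ov² = 0.5 × 1.8 × 0.92² = 0.762 mA, giving V_DS = V_DD − I_D R_D = 4.82 − 0.762 × 1.73 = 3.5 V.
V_DS = 3.5 V ≥ V_ov = 0.92 V, confirming saturation.

I_D = 0.762 mA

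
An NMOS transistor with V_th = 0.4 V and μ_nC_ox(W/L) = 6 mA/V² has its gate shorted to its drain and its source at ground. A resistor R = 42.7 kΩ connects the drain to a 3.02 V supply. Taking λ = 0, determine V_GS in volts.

V_GS = 0.539 V

With gate tied to drain, V_GS = V_DS ≥ V_GS − V_th, so the device is in saturation.
KCL at the drain: ½ k_n (V_GS − V_th)² = (V_DD − V_GS)/R.
Let x = V_GS − 0.4. Then 128 x² + x − 2.62 = 0, giving x = 0.139 V (positive root), so V_GS = 0.539 V.
I_D = (V_DD − V_GS)/R = (3.02 − 0.539) / 42.7 = 0.0581 mA.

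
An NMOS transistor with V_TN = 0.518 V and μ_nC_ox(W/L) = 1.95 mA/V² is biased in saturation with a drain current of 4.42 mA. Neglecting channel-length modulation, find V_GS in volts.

In saturation I_D = ½ k_n (V_GS − V_TN)², so V_GS − V_TN = √(2 I_D / k_n) = √(2 × 4.42 / 1.95) = 2.13 V.
V_GS = 0.518 + 2.13 = 2.65 V.

V_GS = 2.65 V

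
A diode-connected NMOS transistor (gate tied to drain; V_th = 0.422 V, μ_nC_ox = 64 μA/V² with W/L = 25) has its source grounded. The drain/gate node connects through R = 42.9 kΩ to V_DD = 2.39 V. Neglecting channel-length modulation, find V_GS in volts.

V_GS = 0.647 V

With gate tied to drain, V_GS = V_DS ≥ V_GS − V_th, so the device is in saturation.
k_n = μ_nC_ox · (W/L) = 1.6 mA/V².
KCL at the drain: ½ k_n (V_GS − V_th)² = (V_DD − V_GS)/R.
Let x = V_GS − 0.422. Then 34.3 x² + x − 1.968 = 0, giving x = 0.225 V (positive root), so V_GS = 0.647 V.
I_D = (V_DD − V_GS)/R = (2.39 − 0.647) / 42.9 = 0.0406 mA.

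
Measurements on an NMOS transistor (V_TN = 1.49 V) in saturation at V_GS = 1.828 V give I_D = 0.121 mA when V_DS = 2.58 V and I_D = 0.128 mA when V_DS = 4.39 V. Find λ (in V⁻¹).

With V_GS fixed, I_D ∝ (1 + λ V_DS) in saturation, so I_D2/I_D1 = (1 + λ V_DS2)/(1 + λ V_DS1).
0.128/0.121 = 1.058 = (1 + 4.39 λ)/(1 + 2.58 λ).
Solving: λ (I_D1 V_DS2 − I_D2 V_DS1) = I_D2 − I_D1, so λ = (0.128 − 0.121) / (0.121 × 4.39 − 0.128 × 2.58) = 0.007 / 0.201 = 0.0348 V⁻¹.

λ = 0.0348 V⁻¹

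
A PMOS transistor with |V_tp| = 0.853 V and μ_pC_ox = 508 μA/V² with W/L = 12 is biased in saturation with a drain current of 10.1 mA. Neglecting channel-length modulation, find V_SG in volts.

k_p = μ_pC_ox · (W/L) = 6.096 mA/V².
In saturation I_D = ½ k_p (V_SG − |V_tp|)², so V_SG − |V_tp| = √(2 I_D / k_p) = √(2 × 10.1 / 6.096) = 1.82 V.
V_SG = 0.853 + 1.82 = 2.67 V.

V_SG = 2.67 V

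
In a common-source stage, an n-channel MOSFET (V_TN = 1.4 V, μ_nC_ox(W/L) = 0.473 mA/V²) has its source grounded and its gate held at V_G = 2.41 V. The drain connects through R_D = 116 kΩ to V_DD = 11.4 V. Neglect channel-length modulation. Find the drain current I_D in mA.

V_GS = V_G = 2.41 V, so V_ov = 2.41 − 1.4 = 1.01 V.
Assume saturation: I_D = ½ k_n V_ov² = 0.5 × 0.473 × 1.01² = 0.241 mA, giving V_DS = V_DD − I_D R_D = 11.4 − 0.241 × 116 = -16.6 V.
But -16.6 V < V_ov = 1.01 V, so the device is actually in triode.
In triode I_D = k_n[V_ov V_DS − ½ V_DS²] and I_D = (V_DD − V_DS)/R_D. Equating: 27.4 V_DS² − 56.42 V_DS + 11.4 = 0, giving V_DS = 0.227 V (the root below V_ov).
I_D = (11.4 − 0.227) / 116 = 0.0963 mA.

I_D = 0.0963 mA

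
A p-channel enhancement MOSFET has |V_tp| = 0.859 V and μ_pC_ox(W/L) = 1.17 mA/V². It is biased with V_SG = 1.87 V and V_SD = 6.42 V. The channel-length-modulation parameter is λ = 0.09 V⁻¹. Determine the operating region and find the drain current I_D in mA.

V_ov = V_SG − |V_tp| = 1.87 − 0.859 = 1.01 V.
Since V_SD = 6.42 V ≥ V_ov = 1.01 V, the device is in saturation.
I_D = ½ k_p V_ov² (1 + λ V_SD) = 0.5 × 1.17 × 1.01² × (1 + 0.09 × 6.42) = 0.943 mA.

Saturation; I_D = 0.943 mA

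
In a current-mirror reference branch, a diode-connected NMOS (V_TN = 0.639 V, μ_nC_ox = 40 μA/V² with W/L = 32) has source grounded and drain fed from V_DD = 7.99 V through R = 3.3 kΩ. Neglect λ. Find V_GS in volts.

With gate tied to drain, V_GS = V_DS ≥ V_GS − V_TN, so the device is in saturation.
k_n = μ_nC_ox · (W/L) = 1.28 mA/V².
KCL at the drain: ½ k_n (V_GS − V_TN)² = (V_DD − V_GS)/R.
Let x = V_GS − 0.639. Then 2.11 x² + x − 7.351 = 0, giving x = 1.64 V (positive root), so V_GS = 2.28 V.
I_D = (V_DD − V_GS)/R = (7.99 − 2.28) / 3.3 = 1.73 mA.

V_GS = 2.28 V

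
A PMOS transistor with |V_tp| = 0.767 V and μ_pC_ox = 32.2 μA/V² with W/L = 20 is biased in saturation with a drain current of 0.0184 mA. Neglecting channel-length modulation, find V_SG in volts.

V_SG = 1.01 V

k_p = μ_pC_ox · (W/L) = 0.644 mA/V².
In saturation I_D = ½ k_p (V_SG − |V_tp|)², so V_SG − |V_tp| = √(2 I_D / k_p) = √(2 × 0.0184 / 0.644) = 0.239 V.
V_SG = 0.767 + 0.239 = 1.01 V.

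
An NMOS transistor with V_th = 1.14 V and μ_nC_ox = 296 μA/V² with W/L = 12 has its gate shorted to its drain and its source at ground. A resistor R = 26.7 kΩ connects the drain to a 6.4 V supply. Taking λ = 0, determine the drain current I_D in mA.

I_D = 0.185 mA

With gate tied to drain, V_GS = V_DS ≥ V_GS − V_th, so the device is in saturation.
k_n = μ_nC_ox · (W/L) = 3.552 mA/V².
KCL at the drain: ½ k_n (V_GS − V_th)² = (V_DD − V_GS)/R.
Let x = V_GS − 1.14. Then 47.4 x² + x − 5.26 = 0, giving x = 0.323 V (positive root), so V_GS = 1.46 V.
I_D = (V_DD − V_GS)/R = (6.4 − 1.46) / 26.7 = 0.185 mA.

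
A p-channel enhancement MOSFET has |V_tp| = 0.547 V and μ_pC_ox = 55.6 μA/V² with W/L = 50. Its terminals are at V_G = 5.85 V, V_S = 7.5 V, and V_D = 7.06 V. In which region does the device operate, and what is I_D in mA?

Triode; I_D = 1.08 mA

V_SG = V_S − V_G = 7.5 − 5.85 = 1.65 V; V_SD = V_S − V_D = 7.5 − 7.06 = 0.44 V.
k_p = μ_pC_ox · (W/L) = 2.78 mA/V².
V_ov = V_SG − |V_tp| = 1.65 − 0.547 = 1.1 V.
Since V_SD = 0.44 V < V_ov = 1.1 V, the device is in the triode region.
I_D = k_p [V_ov · V_SD − ½ V_SD²] = 2.78 × [1.1 × 0.44 − 0.5 × 0.44²] = 1.08 mA.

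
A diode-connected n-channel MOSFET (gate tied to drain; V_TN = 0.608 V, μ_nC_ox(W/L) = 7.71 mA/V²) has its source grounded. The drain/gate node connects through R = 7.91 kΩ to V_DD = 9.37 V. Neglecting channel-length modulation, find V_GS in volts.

V_GS = 1.13 V

With gate tied to drain, V_GS = V_DS ≥ V_GS − V_TN, so the device is in saturation.
KCL at the drain: ½ k_n (V_GS − V_TN)² = (V_DD − V_GS)/R.
Let x = V_GS − 0.608. Then 30.5 x² + x − 8.762 = 0, giving x = 0.52 V (positive root), so V_GS = 1.13 V.
I_D = (V_DD − V_GS)/R = (9.37 − 1.13) / 7.91 = 1.04 mA.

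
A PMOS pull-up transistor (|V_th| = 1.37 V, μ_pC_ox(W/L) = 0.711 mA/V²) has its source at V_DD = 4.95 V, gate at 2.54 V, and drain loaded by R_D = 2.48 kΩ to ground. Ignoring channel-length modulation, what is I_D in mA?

I_D = 0.385 mA

V_SG = V_DD − V_G = 4.95 − 2.54 = 2.41 V, so V_ov = 2.41 − 1.37 = 1.04 V.
Assume saturation: I_D = ½ k_p V_ov² = 0.5 × 0.711 × 1.04² = 0.385 mA, giving V_SD = V_DD − I_D R_D = 4.95 − 0.385 × 2.48 = 4 V.
V_SD = 4 V ≥ V_ov = 1.04 V, confirming saturation.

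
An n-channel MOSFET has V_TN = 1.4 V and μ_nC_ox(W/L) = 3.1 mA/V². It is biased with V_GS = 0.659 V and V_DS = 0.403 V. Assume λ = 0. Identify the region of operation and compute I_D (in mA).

Cutoff; I_D = 0 mA

V_GS = 0.659 V < V_TN = 1.4 V, so the transistor is in cutoff.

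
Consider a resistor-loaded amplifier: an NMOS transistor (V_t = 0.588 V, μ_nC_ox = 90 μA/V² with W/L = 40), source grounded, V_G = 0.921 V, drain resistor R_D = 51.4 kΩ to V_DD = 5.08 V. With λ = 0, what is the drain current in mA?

I_D = 0.0970 mA

V_GS = V_G = 0.921 V, so V_ov = 0.921 − 0.588 = 0.333 V.
k_n = μ_nC_ox · (W/L) = 3.6 mA/V².
Assume saturation: I_D = ½ k_n V_ov² = 0.5 × 3.6 × 0.333² = 0.2 mA, giving V_DS = V_DD − I_D R_D = 5.08 − 0.2 × 51.4 = -5.18 V.
But -5.18 V < V_ov = 0.333 V, so the device is actually in triode.
In triode I_D = k_n[V_ov V_DS − ½ V_DS²] and I_D = (V_DD − V_DS)/R_D. Equating: 92.5 V_DS² − 62.62 V_DS + 5.08 = 0, giving V_DS = 0.0943 V (the root below V_ov).
I_D = (5.08 − 0.0943) / 51.4 = 0.097 mA.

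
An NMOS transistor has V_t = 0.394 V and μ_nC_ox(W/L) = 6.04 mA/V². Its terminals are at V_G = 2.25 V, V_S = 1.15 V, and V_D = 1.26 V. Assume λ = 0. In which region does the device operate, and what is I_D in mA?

V_GS = V_G − V_S = 2.25 − 1.15 = 1.1 V; V_DS = V_D − V_S = 1.26 − 1.15 = 0.11 V.
V_ov = V_GS − V_t = 1.1 − 0.394 = 0.706 V.
Since V_DS = 0.11 V < V_ov = 0.706 V, the device is in the triode region.
I_D = k_n [V_ov · V_DS − ½ V_DS²] = 6.04 × [0.706 × 0.11 − 0.5 × 0.11²] = 0.433 mA.

Triode; I_D = 0.433 mA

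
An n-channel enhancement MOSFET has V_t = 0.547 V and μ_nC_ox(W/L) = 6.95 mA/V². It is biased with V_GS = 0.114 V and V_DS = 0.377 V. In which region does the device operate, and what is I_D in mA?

Cutoff; I_D = 0 mA

V_GS = 0.114 V < V_t = 0.547 V, so the transistor is in cutoff.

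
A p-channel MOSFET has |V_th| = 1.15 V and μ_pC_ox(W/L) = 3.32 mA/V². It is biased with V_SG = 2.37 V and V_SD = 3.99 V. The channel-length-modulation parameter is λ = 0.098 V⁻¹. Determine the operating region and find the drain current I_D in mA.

V_ov = V_SG − |V_th| = 2.37 − 1.15 = 1.22 V.
Since V_SD = 3.99 V ≥ V_ov = 1.22 V, the device is in saturation.
I_D = ½ k_p V_ov² (1 + λ V_SD) = 0.5 × 3.32 × 1.22² × (1 + 0.098 × 3.99) = 3.44 mA.

Saturation; I_D = 3.44 mA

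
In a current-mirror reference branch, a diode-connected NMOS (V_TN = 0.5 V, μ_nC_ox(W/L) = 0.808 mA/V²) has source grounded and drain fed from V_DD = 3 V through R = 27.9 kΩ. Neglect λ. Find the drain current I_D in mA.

With gate tied to drain, V_GS = V_DS ≥ V_GS − V_TN, so the device is in saturation.
KCL at the drain: ½ k_n (V_GS − V_TN)² = (V_DD − V_GS)/R.
Let x = V_GS − 0.5. Then 11.3 x² + x − 2.5 = 0, giving x = 0.429 V (positive root), so V_GS = 0.929 V.
I_D = (V_DD − V_GS)/R = (3 − 0.929) / 27.9 = 0.0742 mA.

I_D = 0.0742 mA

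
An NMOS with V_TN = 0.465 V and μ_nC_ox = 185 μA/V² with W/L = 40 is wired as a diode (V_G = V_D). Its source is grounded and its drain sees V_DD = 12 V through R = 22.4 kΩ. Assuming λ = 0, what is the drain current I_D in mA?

With gate tied to drain, V_GS = V_DS ≥ V_GS − V_TN, so the device is in saturation.
k_n = μ_nC_ox · (W/L) = 7.4 mA/V².
KCL at the drain: ½ k_n (V_GS − V_TN)² = (V_DD − V_GS)/R.
Let x = V_GS − 0.465. Then 82.9 x² + x − 11.54 = 0, giving x = 0.367 V (positive root), so V_GS = 0.832 V.
I_D = (V_DD − V_GS)/R = (12 − 0.832) / 22.4 = 0.499 mA.

I_D = 0.499 mA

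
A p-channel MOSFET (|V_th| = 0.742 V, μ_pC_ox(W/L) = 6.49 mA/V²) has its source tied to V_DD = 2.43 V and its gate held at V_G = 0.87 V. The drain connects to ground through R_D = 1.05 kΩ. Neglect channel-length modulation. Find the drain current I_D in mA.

I_D = 1.84 mA

V_SG = V_DD − V_G = 2.43 − 0.87 = 1.56 V, so V_ov = 1.56 − 0.742 = 0.818 V.
Assume saturation: I_D = ½ k_p V_ov² = 0.5 × 6.49 × 0.818² = 2.17 mA, giving V_SD = V_DD − I_D R_D = 2.43 − 2.17 × 1.05 = 0.15 V.
But 0.15 V < V_ov = 0.818 V, so the device is actually in triode.
In triode I_D = k_p[V_ov V_SD − ½ V_SD²] and I_D = (V_DD − V_SD)/R_D. Equating: 3.41 V_SD² − 6.574 V_SD + 2.43 = 0, giving V_SD = 0.498 V (the root below V_ov).
I_D = (2.43 − 0.498) / 1.05 = 1.84 mA.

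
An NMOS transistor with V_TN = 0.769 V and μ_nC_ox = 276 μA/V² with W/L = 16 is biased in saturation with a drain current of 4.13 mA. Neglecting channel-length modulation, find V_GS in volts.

V_GS = 2.14 V

k_n = μ_nC_ox · (W/L) = 4.416 mA/V².
In saturation I_D = ½ k_n (V_GS − V_TN)², so V_GS − V_TN = √(2 I_D / k_n) = √(2 × 4.13 / 4.416) = 1.37 V.
V_GS = 0.769 + 1.37 = 2.14 V.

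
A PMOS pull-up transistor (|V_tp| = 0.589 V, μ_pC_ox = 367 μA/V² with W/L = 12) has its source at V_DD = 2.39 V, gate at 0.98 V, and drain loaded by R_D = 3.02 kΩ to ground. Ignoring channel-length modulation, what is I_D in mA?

V_SG = V_DD − V_G = 2.39 − 0.98 = 1.41 V, so V_ov = 1.41 − 0.589 = 0.821 V.
k_p = μ_pC_ox · (W/L) = 4.404 mA/V².
Assume saturation: I_D = ½ k_p V_ov² = 0.5 × 4.404 × 0.821² = 1.48 mA, giving V_SD = V_DD − I_D R_D = 2.39 − 1.48 × 3.02 = -2.09 V.
But -2.09 V < V_ov = 0.821 V, so the device is actually in triode.
In triode I_D = k_p[V_ov V_SD − ½ V_SD²] and I_D = (V_DD − V_SD)/R_D. Equating: 6.65 V_SD² − 11.92 V_SD + 2.39 = 0, giving V_SD = 0.23 V (the root below V_ov).
I_D = (2.39 − 0.23) / 3.02 = 0.715 mA.

I_D = 0.715 mA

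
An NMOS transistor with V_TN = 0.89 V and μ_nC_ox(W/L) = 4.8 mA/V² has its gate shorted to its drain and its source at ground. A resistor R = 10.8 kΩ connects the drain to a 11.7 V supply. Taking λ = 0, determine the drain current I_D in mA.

I_D = 0.943 mA

With gate tied to drain, V_GS = V_DS ≥ V_GS − V_TN, so the device is in saturation.
KCL at the drain: ½ k_n (V_GS − V_TN)² = (V_DD − V_GS)/R.
Let x = V_GS − 0.89. Then 25.9 x² + x − 10.81 = 0, giving x = 0.627 V (positive root), so V_GS = 1.52 V.
I_D = (V_DD − V_GS)/R = (11.7 − 1.52) / 10.8 = 0.943 mA.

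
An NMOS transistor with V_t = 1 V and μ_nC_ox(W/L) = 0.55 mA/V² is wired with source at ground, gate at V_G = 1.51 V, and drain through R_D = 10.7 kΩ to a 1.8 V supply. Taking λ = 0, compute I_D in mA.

V_GS = V_G = 1.51 V, so V_ov = 1.51 − 1 = 0.51 V.
Assume saturation: I_D = ½ k_n V_ov² = 0.5 × 0.55 × 0.51² = 0.0715 mA, giving V_DS = V_DD − I_D R_D = 1.8 − 0.0715 × 10.7 = 1.03 V.
V_DS = 1.03 V ≥ V_ov = 0.51 V, confirming saturation.

I_D = 0.0715 mA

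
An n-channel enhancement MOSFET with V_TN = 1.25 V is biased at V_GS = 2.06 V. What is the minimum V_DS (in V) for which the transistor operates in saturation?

V_DS,sat = 0.810 V

The boundary between triode and saturation is V_DS = V_GS − V_TN = V_ov.
V_ov = 2.06 − 1.25 = 0.81 V.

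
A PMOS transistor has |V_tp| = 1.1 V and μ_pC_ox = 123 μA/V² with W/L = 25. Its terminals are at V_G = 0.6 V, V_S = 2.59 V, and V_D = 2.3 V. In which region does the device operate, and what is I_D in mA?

Triode; I_D = 0.664 mA

V_SG = V_S − V_G = 2.59 − 0.6 = 1.99 V; V_SD = V_S − V_D = 2.59 − 2.3 = 0.29 V.
k_p = μ_pC_ox · (W/L) = 3.075 mA/V².
V_ov = V_SG − |V_tp| = 1.99 − 1.1 = 0.89 V.
Since V_SD = 0.29 V < V_ov = 0.89 V, the device is in the triode region.
I_D = k_p [V_ov · V_SD − ½ V_SD²] = 3.075 × [0.89 × 0.29 − 0.5 × 0.29²] = 0.664 mA.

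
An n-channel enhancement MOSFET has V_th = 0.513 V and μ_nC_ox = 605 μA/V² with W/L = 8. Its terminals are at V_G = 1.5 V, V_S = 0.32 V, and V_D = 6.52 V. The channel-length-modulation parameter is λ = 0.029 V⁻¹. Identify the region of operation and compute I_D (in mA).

Saturation; I_D = 1.27 mA

V_GS = V_G − V_S = 1.5 − 0.32 = 1.18 V; V_DS = V_D − V_S = 6.52 − 0.32 = 6.2 V.
k_n = μ_nC_ox · (W/L) = 4.84 mA/V².
V_ov = V_GS − V_th = 1.18 − 0.513 = 0.667 V.
Since V_DS = 6.2 V ≥ V_ov = 0.667 V, the device is in saturation.
I_D = ½ k_n V_ov² (1 + λ V_DS) = 0.5 × 4.84 × 0.667² × (1 + 0.029 × 6.2) = 1.27 mA.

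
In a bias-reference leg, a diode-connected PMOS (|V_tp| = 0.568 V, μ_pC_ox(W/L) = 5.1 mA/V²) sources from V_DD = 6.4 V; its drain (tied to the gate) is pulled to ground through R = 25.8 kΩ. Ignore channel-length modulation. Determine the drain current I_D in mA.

I_D = 0.215 mA

With gate tied to drain, V_SG = V_SD ≥ V_SG − |V_tp|, so the device is in saturation.
KCL at the drain: ½ k_p (V_SG − |V_tp|)² = (V_DD − V_SG)/R.
Let x = V_SG − 0.568. Then 65.8 x² + x − 5.832 = 0, giving x = 0.29 V (positive root), so V_SG = 0.858 V.
I_D = (V_DD − V_SG)/R = (6.4 − 0.858) / 25.8 = 0.215 mA.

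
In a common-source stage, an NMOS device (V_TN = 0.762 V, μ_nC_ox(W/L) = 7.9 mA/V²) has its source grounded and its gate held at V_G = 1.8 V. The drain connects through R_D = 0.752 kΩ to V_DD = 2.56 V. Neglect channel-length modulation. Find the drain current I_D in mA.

I_D = 2.82 mA

V_GS = V_G = 1.8 V, so V_ov = 1.8 − 0.762 = 1.04 V.
Assume saturation: I_D = ½ k_n V_ov² = 0.5 × 7.9 × 1.04² = 4.26 mA, giving V_DS = V_DD − I_D R_D = 2.56 − 4.26 × 0.752 = -0.64 V.
But -0.64 V < V_ov = 1.04 V, so the device is actually in triode.
In triode I_D = k_n[V_ov V_DS − ½ V_DS²] and I_D = (V_DD − V_DS)/R_D. Equating: 2.97 V_DS² − 7.167 V_DS + 2.56 = 0, giving V_DS = 0.436 V (the root below V_ov).
I_D = (2.56 − 0.436) / 0.752 = 2.82 mA.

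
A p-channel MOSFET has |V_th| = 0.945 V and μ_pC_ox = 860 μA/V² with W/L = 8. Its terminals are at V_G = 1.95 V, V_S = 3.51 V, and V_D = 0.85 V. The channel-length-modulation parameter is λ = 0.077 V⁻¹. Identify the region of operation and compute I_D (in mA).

V_SG = V_S − V_G = 3.51 − 1.95 = 1.56 V; V_SD = V_S − V_D = 3.51 − 0.85 = 2.66 V.
k_p = μ_pC_ox · (W/L) = 6.88 mA/V².
V_ov = V_SG − |V_th| = 1.56 − 0.945 = 0.615 V.
Since V_SD = 2.66 V ≥ V_ov = 0.615 V, the device is in saturation.
I_D = ½ k_p V_ov² (1 + λ V_SD) = 0.5 × 6.88 × 0.615² × (1 + 0.077 × 2.66) = 1.57 mA.

Saturation; I_D = 1.57 mA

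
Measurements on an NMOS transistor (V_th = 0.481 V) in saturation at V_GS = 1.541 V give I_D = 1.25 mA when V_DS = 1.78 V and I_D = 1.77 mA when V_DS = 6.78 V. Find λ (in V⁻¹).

With V_GS fixed, I_D ∝ (1 + λ V_DS) in saturation, so I_D2/I_D1 = (1 + λ V_DS2)/(1 + λ V_DS1).
1.77/1.25 = 1.416 = (1 + 6.78 λ)/(1 + 1.78 λ).
Solving: λ (I_D1 V_DS2 − I_D2 V_DS1) = I_D2 − I_D1, so λ = (1.77 − 1.25) / (1.25 × 6.78 − 1.77 × 1.78) = 0.52 / 5.32 = 0.0977 V⁻¹.

λ = 0.0977 V⁻¹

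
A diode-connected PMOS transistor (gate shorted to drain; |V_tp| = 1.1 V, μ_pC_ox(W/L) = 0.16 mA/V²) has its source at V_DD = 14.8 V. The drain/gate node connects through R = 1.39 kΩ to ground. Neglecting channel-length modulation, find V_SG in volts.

V_SG = 8.58 V

With gate tied to drain, V_SG = V_SD ≥ V_SG − |V_tp|, so the device is in saturation.
KCL at the drain: ½ k_p (V_SG − |V_tp|)² = (V_DD − V_SG)/R.
Let x = V_SG − 1.1. Then 0.111 x² + x − 13.7 = 0, giving x = 7.48 V (positive root), so V_SG = 8.58 V.
I_D = (V_DD − V_SG)/R = (14.8 − 8.58) / 1.39 = 4.48 mA.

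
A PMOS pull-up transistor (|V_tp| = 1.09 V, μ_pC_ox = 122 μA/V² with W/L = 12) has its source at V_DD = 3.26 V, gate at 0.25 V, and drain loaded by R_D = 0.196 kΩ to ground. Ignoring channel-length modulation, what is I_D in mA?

I_D = 2.70 mA

V_SG = V_DD − V_G = 3.26 − 0.25 = 3.01 V, so V_ov = 3.01 − 1.09 = 1.92 V.
k_p = μ_pC_ox · (W/L) = 1.464 mA/V².
Assume saturation: I_D = ½ k_p V_ov² = 0.5 × 1.464 × 1.92² = 2.7 mA, giving V_SD = V_DD − I_D R_D = 3.26 − 2.7 × 0.196 = 2.73 V.
V_SD = 2.73 V ≥ V_ov = 1.92 V, confirming saturation.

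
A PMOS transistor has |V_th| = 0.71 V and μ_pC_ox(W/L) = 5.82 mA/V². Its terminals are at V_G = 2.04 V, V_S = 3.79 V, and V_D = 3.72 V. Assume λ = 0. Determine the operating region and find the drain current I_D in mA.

V_SG = V_S − V_G = 3.79 − 2.04 = 1.75 V; V_SD = V_S − V_D = 3.79 − 3.72 = 0.07 V.
V_ov = V_SG − |V_th| = 1.75 − 0.71 = 1.04 V.
Since V_SD = 0.07 V < V_ov = 1.04 V, the device is in the triode region.
I_D = k_p [V_ov · V_SD − ½ V_SD²] = 5.82 × [1.04 × 0.07 − 0.5 × 0.07²] = 0.409 mA.

Triode; I_D = 0.409 mA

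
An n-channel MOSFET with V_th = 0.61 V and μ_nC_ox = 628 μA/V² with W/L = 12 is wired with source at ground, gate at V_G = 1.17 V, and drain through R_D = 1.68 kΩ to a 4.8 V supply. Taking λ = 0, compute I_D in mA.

V_GS = V_G = 1.17 V, so V_ov = 1.17 − 0.61 = 0.56 V.
k_n = μ_nC_ox · (W/L) = 7.536 mA/V².
Assume saturation: I_D = ½ k_n V_ov² = 0.5 × 7.536 × 0.56² = 1.18 mA, giving V_DS = V_DD − I_D R_D = 4.8 − 1.18 × 1.68 = 2.81 V.
V_DS = 2.81 V ≥ V_ov = 0.56 V, confirming saturation.

I_D = 1.18 mA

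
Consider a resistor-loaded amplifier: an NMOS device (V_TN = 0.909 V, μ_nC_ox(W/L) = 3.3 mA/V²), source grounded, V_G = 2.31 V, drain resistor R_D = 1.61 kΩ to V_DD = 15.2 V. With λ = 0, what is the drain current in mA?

I_D = 3.24 mA

V_GS = V_G = 2.31 V, so V_ov = 2.31 − 0.909 = 1.4 V.
Assume saturation: I_D = ½ k_n V_ov² = 0.5 × 3.3 × 1.4² = 3.24 mA, giving V_DS = V_DD − I_D R_D = 15.2 − 3.24 × 1.61 = 9.99 V.
V_DS = 9.99 V ≥ V_ov = 1.4 V, confirming saturation.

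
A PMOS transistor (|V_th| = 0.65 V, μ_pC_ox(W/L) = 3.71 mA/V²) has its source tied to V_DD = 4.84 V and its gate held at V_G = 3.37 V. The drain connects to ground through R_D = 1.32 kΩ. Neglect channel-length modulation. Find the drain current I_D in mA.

V_SG = V_DD − V_G = 4.84 − 3.37 = 1.47 V, so V_ov = 1.47 − 0.65 = 0.82 V.
Assume saturation: I_D = ½ k_p V_ov² = 0.5 × 3.71 × 0.82² = 1.25 mA, giving V_SD = V_DD − I_D R_D = 4.84 − 1.25 × 1.32 = 3.19 V.
V_SD = 3.19 V ≥ V_ov = 0.82 V, confirming saturation.

I_D = 1.25 mA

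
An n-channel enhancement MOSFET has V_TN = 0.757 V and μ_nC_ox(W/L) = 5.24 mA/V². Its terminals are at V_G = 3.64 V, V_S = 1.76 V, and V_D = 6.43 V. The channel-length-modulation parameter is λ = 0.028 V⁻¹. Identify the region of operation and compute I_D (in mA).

Saturation; I_D = 3.74 mA

V_GS = V_G − V_S = 3.64 − 1.76 = 1.88 V; V_DS = V_D − V_S = 6.43 − 1.76 = 4.67 V.
V_ov = V_GS − V_TN = 1.88 − 0.757 = 1.12 V.
Since V_DS = 4.67 V ≥ V_ov = 1.12 V, the device is in saturation.
I_D = ½ k_n V_ov² (1 + λ V_DS) = 0.5 × 5.24 × 1.12² × (1 + 0.028 × 4.67) = 3.74 mA.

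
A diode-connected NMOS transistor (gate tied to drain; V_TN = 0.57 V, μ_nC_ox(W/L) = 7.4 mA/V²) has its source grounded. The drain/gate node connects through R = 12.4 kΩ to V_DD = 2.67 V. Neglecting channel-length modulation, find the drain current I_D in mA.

With gate tied to drain, V_GS = V_DS ≥ V_GS − V_TN, so the device is in saturation.
KCL at the drain: ½ k_n (V_GS − V_TN)² = (V_DD − V_GS)/R.
Let x = V_GS − 0.57. Then 45.9 x² + x − 2.1 = 0, giving x = 0.203 V (positive root), so V_GS = 0.773 V.
I_D = (V_DD − V_GS)/R = (2.67 − 0.773) / 12.4 = 0.153 mA.

I_D = 0.153 mA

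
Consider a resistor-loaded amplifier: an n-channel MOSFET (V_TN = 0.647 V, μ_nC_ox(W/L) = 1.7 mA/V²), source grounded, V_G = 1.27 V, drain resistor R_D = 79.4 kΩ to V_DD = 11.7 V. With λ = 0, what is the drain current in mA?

I_D = 0.145 mA

V_GS = V_G = 1.27 V, so V_ov = 1.27 − 0.647 = 0.623 V.
Assume saturation: I_D = ½ k_n V_ov² = 0.5 × 1.7 × 0.623² = 0.33 mA, giving V_DS = V_DD − I_D R_D = 11.7 − 0.33 × 79.4 = -14.5 V.
But -14.5 V < V_ov = 0.623 V, so the device is actually in triode.
In triode I_D = k_n[V_ov V_DS − ½ V_DS²] and I_D = (V_DD − V_DS)/R_D. Equating: 67.5 V_DS² − 85.09 V_DS + 11.7 = 0, giving V_DS = 0.157 V (the root below V_ov).
I_D = (11.7 − 0.157) / 79.4 = 0.145 mA.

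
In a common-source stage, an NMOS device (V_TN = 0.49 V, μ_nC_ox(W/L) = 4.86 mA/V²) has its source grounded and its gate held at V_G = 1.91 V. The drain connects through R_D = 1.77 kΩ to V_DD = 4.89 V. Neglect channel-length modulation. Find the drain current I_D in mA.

I_D = 2.52 mA

V_GS = V_G = 1.91 V, so V_ov = 1.91 − 0.49 = 1.42 V.
Assume saturation: I_D = ½ k_n V_ov² = 0.5 × 4.86 × 1.42² = 4.9 mA, giving V_DS = V_DD − I_D R_D = 4.89 − 4.9 × 1.77 = -3.78 V.
But -3.78 V < V_ov = 1.42 V, so the device is actually in triode.
In triode I_D = k_n[V_ov V_DS − ½ V_DS²] and I_D = (V_DD − V_DS)/R_D. Equating: 4.3 V_DS² − 13.22 V_DS + 4.89 = 0, giving V_DS = 0.43 V (the root below V_ov).
I_D = (4.89 − 0.43) / 1.77 = 2.52 mA.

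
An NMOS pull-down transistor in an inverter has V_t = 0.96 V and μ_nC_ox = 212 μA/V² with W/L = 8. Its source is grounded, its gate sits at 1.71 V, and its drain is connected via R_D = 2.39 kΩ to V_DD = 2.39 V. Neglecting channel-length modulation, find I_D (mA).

I_D = 0.477 mA

V_GS = V_G = 1.71 V, so V_ov = 1.71 − 0.96 = 0.75 V.
k_n = μ_nC_ox · (W/L) = 1.696 mA/V².
Assume saturation: I_D = ½ k_n V_ov² = 0.5 × 1.696 × 0.75² = 0.477 mA, giving V_DS = V_DD − I_D R_D = 2.39 − 0.477 × 2.39 = 1.25 V.
V_DS = 1.25 V ≥ V_ov = 0.75 V, confirming saturation.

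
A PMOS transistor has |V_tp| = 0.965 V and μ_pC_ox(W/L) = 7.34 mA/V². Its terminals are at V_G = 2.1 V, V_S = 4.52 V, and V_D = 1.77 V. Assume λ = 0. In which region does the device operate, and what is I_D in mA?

V_SG = V_S − V_G = 4.52 − 2.1 = 2.42 V; V_SD = V_S − V_D = 4.52 − 1.77 = 2.75 V.
V_ov = V_SG − |V_tp| = 2.42 − 0.965 = 1.45 V.
Since V_SD = 2.75 V ≥ V_ov = 1.45 V, the device is in saturation.
I_D = ½ k_p V_ov² = 0.5 × 7.34 × 1.45² = 7.77 mA.

Saturation; I_D = 7.77 mA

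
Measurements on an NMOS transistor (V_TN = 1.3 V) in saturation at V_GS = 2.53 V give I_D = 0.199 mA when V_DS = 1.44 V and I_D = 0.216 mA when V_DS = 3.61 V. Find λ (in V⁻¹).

With V_GS fixed, I_D ∝ (1 + λ V_DS) in saturation, so I_D2/I_D1 = (1 + λ V_DS2)/(1 + λ V_DS1).
0.216/0.199 = 1.085 = (1 + 3.61 λ)/(1 + 1.44 λ).
Solving: λ (I_D1 V_DS2 − I_D2 V_DS1) = I_D2 − I_D1, so λ = (0.216 − 0.199) / (0.199 × 3.61 − 0.216 × 1.44) = 0.017 / 0.407 = 0.0417 V⁻¹.

λ = 0.0417 V⁻¹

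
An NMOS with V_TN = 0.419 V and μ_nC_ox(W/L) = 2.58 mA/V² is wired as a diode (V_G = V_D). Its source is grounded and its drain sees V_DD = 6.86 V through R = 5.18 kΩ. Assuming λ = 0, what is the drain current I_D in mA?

With gate tied to drain, V_GS = V_DS ≥ V_GS − V_TN, so the device is in saturation.
KCL at the drain: ½ k_n (V_GS − V_TN)² = (V_DD − V_GS)/R.
Let x = V_GS − 0.419. Then 6.68 x² + x − 6.441 = 0, giving x = 0.91 V (positive root), so V_GS = 1.33 V.
I_D = (V_DD − V_GS)/R = (6.86 − 1.33) / 5.18 = 1.07 mA.

I_D = 1.07 mA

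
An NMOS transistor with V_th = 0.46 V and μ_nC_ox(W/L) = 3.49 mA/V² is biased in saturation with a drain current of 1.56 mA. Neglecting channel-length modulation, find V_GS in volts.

In saturation I_D = ½ k_n (V_GS − V_th)², so V_GS − V_th = √(2 I_D / k_n) = √(2 × 1.56 / 3.49) = 0.946 V.
V_GS = 0.46 + 0.946 = 1.41 V.

V_GS = 1.41 V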